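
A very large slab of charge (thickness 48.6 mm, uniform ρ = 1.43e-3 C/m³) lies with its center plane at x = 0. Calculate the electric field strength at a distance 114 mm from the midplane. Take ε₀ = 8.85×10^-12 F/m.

The point |x| = 114 mm lies outside the slab (half-thickness 0.0243 m). A symmetric pillbox spanning the full slab encloses Q_enc = ρ·d·A.
Flux = 2EA ⇒ E = |ρ|d/(2ε₀), independent of distance outside.
E = (1.43e-3)(0.0486)/(2·8.85×10^-12) = 3.93e6 N/C.

3.93×10^6 N/C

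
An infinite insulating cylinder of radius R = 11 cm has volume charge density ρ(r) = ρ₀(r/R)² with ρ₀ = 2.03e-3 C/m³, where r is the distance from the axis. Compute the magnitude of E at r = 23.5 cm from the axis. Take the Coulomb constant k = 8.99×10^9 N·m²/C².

E = 2.95×10^6 N/C

Coaxial Gaussian cylinder, radius r = 23.5 cm, length L (r > R, full charge per length enclosed).
λ_enc = 2π ∫₀^R ρ₀(r'/R)^2 r' dr' = 2πρ₀R²/4 = 3.858e-5 C/m.
By Gauss's law (flux through the curved wall only), E·2πrL = λ_enc L/ε₀.
E = 2k|λ_enc|/r = 2(8.99×10^9)(3.858×10^-5)/(0.235) = 2.95e6 N/C.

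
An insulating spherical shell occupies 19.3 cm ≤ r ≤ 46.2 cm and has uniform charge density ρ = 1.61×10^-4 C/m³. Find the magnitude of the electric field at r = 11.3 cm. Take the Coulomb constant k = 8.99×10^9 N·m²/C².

Take a concentric spherical Gaussian surface of radius r = 11.3 cm (r < 19.3 cm, inside the empty cavity).
Q_enc = 0 (all charge lies at larger r); Gauss's law gives E = 0.

E = 0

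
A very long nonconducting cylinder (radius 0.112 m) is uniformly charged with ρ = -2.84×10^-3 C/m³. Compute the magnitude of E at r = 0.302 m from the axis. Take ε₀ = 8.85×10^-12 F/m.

E = 6.66e6 N/C

Choose a coaxial cylinder of radius r = 0.302 m (arbitrary length L) as the Gaussian surface (r > 0.112 m, full cross-section enclosed).
λ_enc = ρ·πR² = (-2.84e-3)π(0.112)² = -1.119e-4 C/m.
Applying ∮E·dA = Q_enc/ε₀ with the end caps contributing no flux:
E = |λ_enc|/(2πε₀r) = (1.119×10^-4)/(2π·8.85×10^-12·0.302) = 6.66e6 N/C.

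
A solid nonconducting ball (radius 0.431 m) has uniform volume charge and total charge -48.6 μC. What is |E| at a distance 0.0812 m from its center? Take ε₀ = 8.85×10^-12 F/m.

By spherical symmetry E is radial; choose a Gaussian sphere of radius r = 0.0812 m (r < R).
For a uniform sphere the enclosed fraction is (r/R)³, so Q_enc = (-48.6 μC)(0.0812/0.431)³ = -3.25×10^-7 C.
Applying ∮E·dA = Q_enc/ε₀ with Φ = E(4πr²):
E = |Q_enc|/(4πε₀r²) = (3.25e-7)/(4π·8.85×10^-12·(0.0812)²) = 4.43e5 N/C.

|E| = 4.43×10^5 N/C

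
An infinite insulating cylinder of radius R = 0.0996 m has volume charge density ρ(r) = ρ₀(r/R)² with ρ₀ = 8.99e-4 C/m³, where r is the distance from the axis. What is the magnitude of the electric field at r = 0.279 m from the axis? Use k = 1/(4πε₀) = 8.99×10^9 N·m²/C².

Choose a coaxial cylinder of radius r = 0.279 m (arbitrary length L) as the Gaussian surface (r > R, full charge per length enclosed).
λ_enc = 2π ∫₀^R ρ₀(r'/R)^2 r' dr' = 2πρ₀R²/4 = 1.401e-5 C/m.
By Gauss's law (flux through the curved wall only), E·2πrL = λ_enc L/ε₀.
E = 2k|λ_enc|/r = 2(8.99×10^9)(1.401×10^-5)/(0.279) = 9.03e5 N/C.

E = 9.03×10^5 N/C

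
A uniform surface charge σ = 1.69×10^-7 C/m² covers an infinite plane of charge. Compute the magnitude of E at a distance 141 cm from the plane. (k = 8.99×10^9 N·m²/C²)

The symmetry is planar: E is normal to the sheet and the same magnitude on both sides. Take a pillbox straddling the sheet with end-cap area A.
Flux Φ = 2EA and Q_enc = σA, so 2EA = σA/ε₀ ⇒ E = |σ|/(2ε₀), independent of distance.
E = 2πk|σ| = 2π(8.99×10^9)(1.69×10^-7) = 9.55e3 N/C.

|E| = 9.55e3 V/m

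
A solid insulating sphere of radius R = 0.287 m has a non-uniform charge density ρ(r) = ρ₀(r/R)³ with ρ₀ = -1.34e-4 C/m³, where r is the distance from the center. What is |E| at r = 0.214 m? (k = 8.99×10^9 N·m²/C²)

E = 2.24×10^5 N/C

Take a concentric spherical Gaussian surface of radius r = 0.214 m (r < R).
Integrate the density: Q_enc = 4π ∫₀^r ρ₀(r'/R)^3 r'² dr' = 4πρ₀ r^6/(6·R³) = -1.14e-6 C.
By Gauss's law, ∮E·dA = E·4πr² = Q_enc/ε₀.
E = k|Q_enc|/r² = (8.99×10^9)(1.14×10^-6)/(0.214)² = 2.24e5 N/C.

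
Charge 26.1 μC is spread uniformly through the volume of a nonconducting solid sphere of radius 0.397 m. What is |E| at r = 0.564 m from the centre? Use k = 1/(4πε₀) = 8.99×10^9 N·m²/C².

7.38×10^5 N/C

Take a concentric spherical Gaussian surface of radius r = 0.564 m (r > R, so the entire charge is enclosed).
Q_enc = 26.1 μC = 2.61×10^-5 C.
By Gauss's law, ∮E·dA = E·4πr² = Q_enc/ε₀.
E = k|Q_enc|/r² = (8.99×10^9)(2.61×10^-5)/(0.564)² = 7.38×10^5 N/C.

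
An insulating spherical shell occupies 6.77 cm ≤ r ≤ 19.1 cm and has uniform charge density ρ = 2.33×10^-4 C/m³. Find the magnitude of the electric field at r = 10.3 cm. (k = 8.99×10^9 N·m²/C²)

By spherical symmetry E is radial; choose a Gaussian sphere of radius r = 10.3 cm (within the shell material, 6.77 cm < r < 19.1 cm).
Enclosed charge is the volume from a to r: Q_enc = (4π/3)ρ(r³ − a³) = 7.637×10^-7 C.
Applying ∮E·dA = Q_enc/ε₀ with Φ = E(4πr²):
E = k|Q_enc|/r² = (8.99×10^9)(7.637e-7)/(0.103)² = 6.47×10^5 N/C.

6.47e5 N/C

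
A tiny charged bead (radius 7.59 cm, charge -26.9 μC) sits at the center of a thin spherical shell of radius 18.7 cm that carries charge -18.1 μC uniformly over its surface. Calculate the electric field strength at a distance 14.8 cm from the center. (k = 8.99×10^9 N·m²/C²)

Symmetry ⇒ E = E(r) r̂. Gaussian sphere of radius r = 14.8 cm (between the bodies, 7.59 cm < r < 18.7 cm).
The shell at 18.7 cm lies outside the Gaussian surface, so Q_enc = -26.9 μC = -2.69×10^-5 C.
Applying ∮E·dA = Q_enc/ε₀ with Φ = E(4πr²):
E = k|Q_enc|/r² = (8.99×10^9)(2.69e-5)/(0.148)² = 1.10×10^7 N/C.

1.10×10^7 N/C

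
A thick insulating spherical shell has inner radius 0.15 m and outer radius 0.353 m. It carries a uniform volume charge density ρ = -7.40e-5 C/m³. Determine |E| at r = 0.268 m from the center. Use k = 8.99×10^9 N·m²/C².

Take a concentric spherical Gaussian surface of radius r = 0.268 m (within the shell material, 0.15 m < r < 0.353 m).
Enclosed charge is the volume from a to r: Q_enc = (4π/3)ρ(r³ − a³) = -4.92×10^-6 C.
Since E is radial and uniform over the Gaussian sphere, Φ = E·4πr² = Q_enc/ε₀.
E = k|Q_enc|/r² = (8.99×10^9)(4.92×10^-6)/(0.268)² = 6.16e5 N/C.

|E| ≈ 6.16×10^5 N/C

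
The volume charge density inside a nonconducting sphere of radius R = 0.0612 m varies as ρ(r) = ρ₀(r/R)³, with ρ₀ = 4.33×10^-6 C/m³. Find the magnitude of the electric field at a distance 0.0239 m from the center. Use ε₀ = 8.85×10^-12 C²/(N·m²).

By spherical symmetry E is radial; choose a Gaussian sphere of radius r = 0.0239 m (r < R).
Integrate the density: Q_enc = 4π ∫₀^r ρ₀(r'/R)^3 r'² dr' = 4πρ₀ r^6/(6·R³) = 7.374×10^-12 C.
Gauss's law: E·4πr² = Q_enc/ε₀.
E = |Q_enc|/(4πε₀r²) = (7.374×10^-12)/(4π·8.85×10^-12·(0.0239)²) = 116 N/C.

116 N/C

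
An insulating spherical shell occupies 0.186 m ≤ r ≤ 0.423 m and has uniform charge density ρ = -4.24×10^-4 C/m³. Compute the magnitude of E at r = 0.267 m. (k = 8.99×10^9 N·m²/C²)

Symmetry ⇒ E = E(r) r̂. Gaussian sphere of radius r = 0.267 m (within the shell material, 0.186 m < r < 0.423 m).
Enclosed charge is the volume from a to r: Q_enc = (4π/3)ρ(r³ − a³) = -2.238×10^-5 C.
By Gauss's law, ∮E·dA = E·4πr² = Q_enc/ε₀.
E = k|Q_enc|/r² = (8.99×10^9)(2.238×10^-5)/(0.267)² = 2.82e6 N/C.

|E| ≈ 2.82×10^6 N/C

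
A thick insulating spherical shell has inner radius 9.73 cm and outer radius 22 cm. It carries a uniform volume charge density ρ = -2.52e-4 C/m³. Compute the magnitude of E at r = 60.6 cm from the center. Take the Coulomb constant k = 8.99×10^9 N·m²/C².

Symmetry ⇒ E = E(r) r̂. Gaussian sphere of radius r = 60.6 cm (r > 22 cm, enclosing the whole shell).
Q_enc = ρ·(4π/3)(b³ − a³) = (-2.52×10^-4)·(4π/3)·((0.22)³ − (0.0973)³) = -1.027e-5 C.
By Gauss's law, ∮E·dA = E·4πr² = Q_enc/ε₀.
E = k|Q_enc|/r² = (8.99×10^9)(1.027×10^-5)/(0.606)² = 2.51×10^5 N/C.

E = 2.51×10^5 V/m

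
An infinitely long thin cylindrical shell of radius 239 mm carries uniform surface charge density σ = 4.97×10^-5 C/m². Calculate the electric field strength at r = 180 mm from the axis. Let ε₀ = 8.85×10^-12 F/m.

|E| = 0 V/m

Take a coaxial cylindrical Gaussian surface of radius r = 180 mm and length L (r < 239 mm, inside the shell).
No charge is enclosed, so Gauss's law gives E·2πrL = 0 ⇒ E = 0.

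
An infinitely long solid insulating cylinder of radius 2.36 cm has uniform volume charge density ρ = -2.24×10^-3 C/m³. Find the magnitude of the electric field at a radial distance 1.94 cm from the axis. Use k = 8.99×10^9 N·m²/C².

|E| ≈ 2.45×10^6 N/C

Coaxial Gaussian cylinder, radius r = 1.94 cm, length L (r < R).
Enclosed charge per unit length: λ_enc = ρ·πr² = (-2.24×10^-3)π(0.0194)² = -2.649e-6 C/m.
Since E is radial and uniform over the curved surface, Φ = E·2πrL = Q_enc/ε₀ = λ_enc L/ε₀.
E = 2k|λ_enc|/r = 2(8.99×10^9)(2.649e-6)/(0.0194) = 2.45e6 N/C.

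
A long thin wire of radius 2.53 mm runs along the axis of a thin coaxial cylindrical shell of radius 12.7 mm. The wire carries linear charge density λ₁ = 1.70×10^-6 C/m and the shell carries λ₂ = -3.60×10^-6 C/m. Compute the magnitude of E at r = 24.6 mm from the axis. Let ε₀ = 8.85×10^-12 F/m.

E = 1.39×10^6 N/C

Coaxial Gaussian cylinder, radius r = 24.6 mm, length L (r > 12.7 mm, enclosing both).
λ_enc = λ₁ + λ₂ = (1.70e-6) + (-3.60×10^-6) = -1.90×10^-6 C/m.
Applying ∮E·dA = Q_enc/ε₀ with the end caps contributing no flux:
E = |λ_enc|/(2πε₀r) = (1.90×10^-6)/(2π·8.85×10^-12·0.0246) = 1.39e6 N/C.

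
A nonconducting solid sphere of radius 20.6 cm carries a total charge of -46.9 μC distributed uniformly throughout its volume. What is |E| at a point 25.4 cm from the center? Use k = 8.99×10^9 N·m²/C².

|E| = 6.54×10^6 N/C

Take a concentric spherical Gaussian surface of radius r = 25.4 cm (r > R, so the entire charge is enclosed).
Q_enc = -46.9 μC = -4.69×10^-5 C.
Gauss's law: E·4πr² = Q_enc/ε₀.
E = k|Q_enc|/r² = (8.99×10^9)(4.69×10^-5)/(0.254)² = 6.54e6 N/C.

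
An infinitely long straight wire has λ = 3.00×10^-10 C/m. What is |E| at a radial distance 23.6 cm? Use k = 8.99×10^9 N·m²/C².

By cylindrical symmetry E is radial; use a coaxial Gaussian cylinder of radius 23.6 cm and length L.
Q_enc = λL, so λ_enc = 3.00×10^-10 C/m.
Applying ∮E·dA = Q_enc/ε₀ with the end caps contributing no flux:
E = 2k|λ_enc|/r = 2(8.99×10^9)(3.00×10^-10)/(0.236) = 22.9 N/C.

22.9 V/m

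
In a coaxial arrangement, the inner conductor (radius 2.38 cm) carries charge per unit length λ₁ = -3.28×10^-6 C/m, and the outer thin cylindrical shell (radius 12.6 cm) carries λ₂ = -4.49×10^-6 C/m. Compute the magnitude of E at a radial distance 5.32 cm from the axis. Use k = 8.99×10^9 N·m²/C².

|E| = 1.11e6 N/C

Choose a coaxial cylinder of radius r = 5.32 cm (arbitrary length L) as the Gaussian surface (between the conductors, 2.38 cm < r < 12.6 cm).
The shell at 12.6 cm lies outside the Gaussian surface, so λ_enc = λ₁ = -3.28e-6 C/m.
Gauss's law: E·2πrL = λ_enc L/ε₀.
E = 2k|λ_enc|/r = 2(8.99×10^9)(3.28×10^-6)/(0.0532) = 1.11×10^6 N/C.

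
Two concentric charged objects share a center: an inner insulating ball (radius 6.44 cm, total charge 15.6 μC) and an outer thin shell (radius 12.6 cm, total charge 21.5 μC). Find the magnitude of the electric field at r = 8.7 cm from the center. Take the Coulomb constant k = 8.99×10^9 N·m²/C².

Symmetry ⇒ E = E(r) r̂. Gaussian sphere of radius r = 8.7 cm (between the bodies, 6.44 cm < r < 12.6 cm).
The shell at 12.6 cm lies outside the Gaussian surface, so Q_enc = 15.6 μC = 1.56×10^-5 C.
Since E is radial and uniform over the Gaussian sphere, Φ = E·4πr² = Q_enc/ε₀.
E = k|Q_enc|/r² = (8.99×10^9)(1.56e-5)/(0.087)² = 1.85×10^7 N/C.

|E| ≈ 1.85×10^7 N/C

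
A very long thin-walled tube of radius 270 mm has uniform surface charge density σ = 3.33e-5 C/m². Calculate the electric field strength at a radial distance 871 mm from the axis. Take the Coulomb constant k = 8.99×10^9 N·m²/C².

Choose a coaxial cylinder of radius r = 871 mm (arbitrary length L) as the Gaussian surface (r > 270 mm).
The whole shell is enclosed: λ_enc = σ·2πR = (3.33×10^-5)·2π·(0.27) = 5.649e-5 C/m.
By Gauss's law (flux through the curved wall only), E·2πrL = λ_enc L/ε₀.
E = 2k|λ_enc|/r = 2(8.99×10^9)(5.649×10^-5)/(0.871) = 1.17×10^6 N/C.

|E| ≈ 1.17×10^6 N/C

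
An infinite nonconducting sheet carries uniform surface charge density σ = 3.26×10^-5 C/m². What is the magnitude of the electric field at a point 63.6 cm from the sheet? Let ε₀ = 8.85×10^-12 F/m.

Choose a cylindrical pillbox piercing the sheet, end faces (area A) parallel to it.
Flux Φ = 2EA and Q_enc = σA, so 2EA = σA/ε₀ ⇒ E = |σ|/(2ε₀), independent of distance.
E = |σ|/(2ε₀) = (3.26×10^-5)/(2·8.85×10^-12) = 1.84e6 N/C.

|E| = 1.84×10^6 N/C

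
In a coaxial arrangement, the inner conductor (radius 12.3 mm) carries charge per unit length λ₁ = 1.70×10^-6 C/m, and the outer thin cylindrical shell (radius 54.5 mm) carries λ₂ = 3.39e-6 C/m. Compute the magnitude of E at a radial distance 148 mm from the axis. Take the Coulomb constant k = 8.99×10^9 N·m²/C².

By cylindrical symmetry E is radial; use a coaxial Gaussian cylinder of radius 148 mm and length L (r > 54.5 mm, enclosing both).
λ_enc = λ₁ + λ₂ = (1.70e-6) + (3.39e-6) = 5.09e-6 C/m.
By Gauss's law (flux through the curved wall only), E·2πrL = λ_enc L/ε₀.
E = 2k|λ_enc|/r = 2(8.99×10^9)(5.09×10^-6)/(0.148) = 6.18×10^5 N/C.

6.18×10^5 N/C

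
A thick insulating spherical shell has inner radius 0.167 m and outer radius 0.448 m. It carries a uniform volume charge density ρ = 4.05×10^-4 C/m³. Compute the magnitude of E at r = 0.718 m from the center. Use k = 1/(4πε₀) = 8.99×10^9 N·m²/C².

By spherical symmetry E is radial; choose a Gaussian sphere of radius r = 0.718 m (r > 0.448 m, enclosing the whole shell).
Q_enc = ρ·(4π/3)(b³ − a³) = (4.05e-4)·(4π/3)·((0.448)³ − (0.167)³) = 1.446×10^-4 C.
Applying ∮E·dA = Q_enc/ε₀ with Φ = E(4πr²):
E = k|Q_enc|/r² = (8.99×10^9)(1.446×10^-4)/(0.718)² = 2.52×10^6 N/C.

|E| ≈ 2.52e6 N/C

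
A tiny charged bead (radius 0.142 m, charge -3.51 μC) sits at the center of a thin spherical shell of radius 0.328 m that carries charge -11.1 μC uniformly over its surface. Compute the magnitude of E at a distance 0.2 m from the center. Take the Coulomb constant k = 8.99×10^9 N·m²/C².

|E| = 7.89e5 N/C

Take a concentric spherical Gaussian surface of radius r = 0.2 m (between the bodies, 0.142 m < r < 0.328 m).
The shell at 0.328 m lies outside the Gaussian surface, so Q_enc = -3.51 μC = -3.51×10^-6 C.
Since E is radial and uniform over the Gaussian sphere, Φ = E·4πr² = Q_enc/ε₀.
E = k|Q_enc|/r² = (8.99×10^9)(3.51×10^-6)/(0.2)² = 7.89e5 N/C.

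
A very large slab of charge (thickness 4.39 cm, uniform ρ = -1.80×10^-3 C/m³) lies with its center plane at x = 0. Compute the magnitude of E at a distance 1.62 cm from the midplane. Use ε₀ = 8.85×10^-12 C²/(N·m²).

3.29e6 N/C

By symmetry E is perpendicular to the slab. A Gaussian pillbox from −1.62 cm to +1.62 cm (face area A) lies entirely within the slab.
Q_enc = ρ·(2x)·A and flux = 2EA, so 2EA = 2ρxA/ε₀ ⇒ E = |ρ|x/ε₀.
E = (1.80e-3)(0.0162)/(8.85×10^-12) = 3.29×10^6 N/C.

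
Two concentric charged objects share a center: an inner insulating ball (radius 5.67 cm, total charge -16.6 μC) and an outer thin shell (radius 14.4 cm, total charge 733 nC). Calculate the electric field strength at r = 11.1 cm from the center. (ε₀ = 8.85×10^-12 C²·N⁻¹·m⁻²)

|E| = 1.21×10^7 N/C

Take a concentric spherical Gaussian surface of radius r = 11.1 cm (between the bodies, 5.67 cm < r < 14.4 cm).
Only the inner charge is enclosed; the outer shell contributes nothing inside itself. Q_enc = -16.6 μC = -1.66e-5 C.
Since E is radial and uniform over the Gaussian sphere, Φ = E·4πr² = Q_enc/ε₀.
E = |Q_enc|/(4πε₀r²) = (1.66×10^-5)/(4π·8.85×10^-12·(0.111)²) = 1.21×10^7 N/C.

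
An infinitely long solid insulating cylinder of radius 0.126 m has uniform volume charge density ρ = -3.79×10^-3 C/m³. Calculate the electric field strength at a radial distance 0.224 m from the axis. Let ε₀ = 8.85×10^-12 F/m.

Take a coaxial cylindrical Gaussian surface of radius r = 0.224 m and length L (r > 0.126 m, full cross-section enclosed).
λ_enc = ρ·πR² = (-3.79×10^-3)π(0.126)² = -1.89×10^-4 C/m.
Gauss's law: E·2πrL = λ_enc L/ε₀.
E = |λ_enc|/(2πε₀r) = (1.89e-4)/(2π·8.85×10^-12·0.224) = 1.52×10^7 N/C.

E ≈ 1.52×10^7 N/C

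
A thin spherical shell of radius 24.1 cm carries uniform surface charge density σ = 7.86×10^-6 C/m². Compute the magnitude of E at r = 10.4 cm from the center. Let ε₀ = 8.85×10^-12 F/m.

Take a concentric spherical Gaussian surface of radius r = 10.4 cm (inside the shell, r < 24.1 cm).
No charge lies within this surface, so Q_enc = 0 and Gauss's law gives E·4πr² = 0 ⇒ E = 0.

|E| = 0 V/m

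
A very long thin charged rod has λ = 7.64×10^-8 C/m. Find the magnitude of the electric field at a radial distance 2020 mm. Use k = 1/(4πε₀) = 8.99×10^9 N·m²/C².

E ≈ 680 V/m

Coaxial Gaussian cylinder, radius r = 2020 mm, length L.
Q_enc = λL, so λ_enc = 7.64e-8 C/m.
Gauss's law: E·2πrL = λ_enc L/ε₀.
E = 2k|λ_enc|/r = 2(8.99×10^9)(7.64×10^-8)/(2.02) = 680 N/C.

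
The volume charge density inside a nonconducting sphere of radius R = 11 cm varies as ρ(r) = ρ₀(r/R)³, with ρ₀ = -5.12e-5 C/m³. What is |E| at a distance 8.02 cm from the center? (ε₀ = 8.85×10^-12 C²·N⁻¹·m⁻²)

|E| = 3.00×10^4 V/m

Symmetry ⇒ E = E(r) r̂. Gaussian sphere of radius r = 8.02 cm (r < R).
Q_enc = ∫₀^r ρ(r')·4πr'² dr' = (4πρ₀/R³) ∫₀^r r'^5 dr' = 4πρ₀ r^6/(6·R³) = -2.144e-8 C.
By Gauss's law, ∮E·dA = E·4πr² = Q_enc/ε₀.
E = |Q_enc|/(4πε₀r²) = (2.144×10^-8)/(4π·8.85×10^-12·(0.0802)²) = 3.00×10^4 N/C.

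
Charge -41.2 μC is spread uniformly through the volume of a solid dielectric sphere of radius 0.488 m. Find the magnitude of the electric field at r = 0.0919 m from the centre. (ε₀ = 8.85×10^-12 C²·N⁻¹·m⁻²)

E = 2.93e5 N/C

Symmetry ⇒ E = E(r) r̂. Gaussian sphere of radius r = 0.0919 m (r < R).
Only the charge within r is enclosed: Q_enc = Q·(r/R)³ = (-41.2 μC)·(0.0919 m/0.488 m)³ = -2.752×10^-7 C.
Since E is radial and uniform over the Gaussian sphere, Φ = E·4πr² = Q_enc/ε₀.
E = |Q_enc|/(4πε₀r²) = (2.752×10^-7)/(4π·8.85×10^-12·(0.0919)²) = 2.93e5 N/C.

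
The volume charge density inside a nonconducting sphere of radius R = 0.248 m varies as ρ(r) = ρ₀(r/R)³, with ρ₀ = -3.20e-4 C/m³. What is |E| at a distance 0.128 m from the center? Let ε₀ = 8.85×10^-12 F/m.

By spherical symmetry E is radial; choose a Gaussian sphere of radius r = 0.128 m (r < R).
Q_enc = ∫₀^r ρ(r')·4πr'² dr' = (4πρ₀/R³) ∫₀^r r'^5 dr' = 4πρ₀ r^6/(6·R³) = -1.932×10^-7 C.
Gauss's law: E·4πr² = Q_enc/ε₀.
E = |Q_enc|/(4πε₀r²) = (1.932×10^-7)/(4π·8.85×10^-12·(0.128)²) = 1.06×10^5 N/C.

E = 1.06e5 V/m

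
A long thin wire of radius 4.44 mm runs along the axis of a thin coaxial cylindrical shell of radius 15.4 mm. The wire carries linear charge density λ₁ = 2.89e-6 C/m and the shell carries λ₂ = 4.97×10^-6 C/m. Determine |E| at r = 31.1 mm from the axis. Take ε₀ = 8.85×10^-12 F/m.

By cylindrical symmetry E is radial; use a coaxial Gaussian cylinder of radius 31.1 mm and length L (r > 15.4 mm, enclosing both).
λ_enc = λ₁ + λ₂ = (2.89×10^-6) + (4.97×10^-6) = 7.86×10^-6 C/m.
Since E is radial and uniform over the curved surface, Φ = E·2πrL = Q_enc/ε₀ = λ_enc L/ε₀.
E = |λ_enc|/(2πε₀r) = (7.86e-6)/(2π·8.85×10^-12·0.0311) = 4.55×10^6 N/C.

4.55×10^6 V/m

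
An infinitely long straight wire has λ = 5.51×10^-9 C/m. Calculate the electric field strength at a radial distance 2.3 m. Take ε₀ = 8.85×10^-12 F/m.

E ≈ 43.1 V/m

Coaxial Gaussian cylinder, radius r = 2.3 m, length L.
Q_enc = λL, so λ_enc = 5.51×10^-9 C/m.
Applying ∮E·dA = Q_enc/ε₀ with the end caps contributing no flux:
E = |λ_enc|/(2πε₀r) = (5.51×10^-9)/(2π·8.85×10^-12·2.3) = 43.1 N/C.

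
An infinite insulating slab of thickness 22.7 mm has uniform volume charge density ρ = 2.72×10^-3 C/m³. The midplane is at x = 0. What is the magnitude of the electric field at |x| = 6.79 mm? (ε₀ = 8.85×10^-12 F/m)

|E| = 2.09×10^6 V/m

By symmetry E is perpendicular to the slab. A Gaussian pillbox from −6.79 mm to +6.79 mm (face area A) lies entirely within the slab.
Q_enc = ρ·(2x)·A and flux = 2EA, so 2EA = 2ρxA/ε₀ ⇒ E = |ρ|x/ε₀.
E = (2.72e-3)(0.00679)/(8.85×10^-12) = 2.09×10^6 N/C.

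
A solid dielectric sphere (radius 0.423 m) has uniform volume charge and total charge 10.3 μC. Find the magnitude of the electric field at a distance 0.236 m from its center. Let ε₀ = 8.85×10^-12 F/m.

|E| ≈ 2.89×10^5 N/C

Symmetry ⇒ E = E(r) r̂. Gaussian sphere of radius r = 0.236 m (r < R).
For a uniform sphere the enclosed fraction is (r/R)³, so Q_enc = (10.3 μC)(0.236/0.423)³ = 1.789×10^-6 C.
Applying ∮E·dA = Q_enc/ε₀ with Φ = E(4πr²):
E = |Q_enc|/(4πε₀r²) = (1.789×10^-6)/(4π·8.85×10^-12·(0.236)²) = 2.89e5 N/C.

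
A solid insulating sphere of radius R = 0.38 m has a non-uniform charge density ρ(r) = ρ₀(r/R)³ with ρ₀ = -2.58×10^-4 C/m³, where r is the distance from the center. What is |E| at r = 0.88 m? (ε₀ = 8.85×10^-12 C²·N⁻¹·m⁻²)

By spherical symmetry E is radial; choose a Gaussian sphere of radius r = 0.88 m (r > R, all charge enclosed).
Q_enc = 4π ∫₀^R ρ₀(r'/R)^3 r'² dr' = 4πρ₀R³/6 = -2.965e-5 C.
Since E is radial and uniform over the Gaussian sphere, Φ = E·4πr² = Q_enc/ε₀.
E = |Q_enc|/(4πε₀r²) = (2.965e-5)/(4π·8.85×10^-12·(0.88)²) = 3.44×10^5 N/C.

|E| = 3.44×10^5 N/C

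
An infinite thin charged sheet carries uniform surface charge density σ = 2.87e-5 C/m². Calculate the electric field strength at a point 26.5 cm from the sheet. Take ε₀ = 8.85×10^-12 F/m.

E = 1.62e6 N/C

Choose a cylindrical pillbox piercing the sheet, end faces (area A) parallel to it.
Flux Φ = 2EA and Q_enc = σA, so 2EA = σA/ε₀ ⇒ E = |σ|/(2ε₀), independent of distance.
E = |σ|/(2ε₀) = (2.87e-5)/(2·8.85×10^-12) = 1.62×10^6 N/C.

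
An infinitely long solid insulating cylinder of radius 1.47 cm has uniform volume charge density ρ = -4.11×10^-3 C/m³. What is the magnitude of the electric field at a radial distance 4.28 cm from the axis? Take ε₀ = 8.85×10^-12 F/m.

E = 1.17×10^6 N/C

Take a coaxial cylindrical Gaussian surface of radius r = 4.28 cm and length L (r > 1.47 cm, full cross-section enclosed).
λ_enc = ρ·πR² = (-4.11×10^-3)π(0.0147)² = -2.79×10^-6 C/m.
Applying ∮E·dA = Q_enc/ε₀ with the end caps contributing no flux:
E = |λ_enc|/(2πε₀r) = (2.79×10^-6)/(2π·8.85×10^-12·0.0428) = 1.17e6 N/C.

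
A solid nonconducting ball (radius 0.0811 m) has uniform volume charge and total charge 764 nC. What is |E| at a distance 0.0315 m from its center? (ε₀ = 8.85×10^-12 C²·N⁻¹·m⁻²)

By spherical symmetry E is radial; choose a Gaussian sphere of radius r = 0.0315 m (r < R).
For a uniform sphere the enclosed fraction is (r/R)³, so Q_enc = (764 nC)(0.0315/0.0811)³ = 4.477×10^-8 C.
Gauss's law: E·4πr² = Q_enc/ε₀.
E = |Q_enc|/(4πε₀r²) = (4.477×10^-8)/(4π·8.85×10^-12·(0.0315)²) = 4.06×10^5 N/C.

|E| ≈ 4.06e5 N/C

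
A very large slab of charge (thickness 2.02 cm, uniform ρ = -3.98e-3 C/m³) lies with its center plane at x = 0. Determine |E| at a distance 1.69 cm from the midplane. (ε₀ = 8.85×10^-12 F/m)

E = 4.54e6 N/C

The point |x| = 1.69 cm lies outside the slab (half-thickness 0.0101 m). A symmetric pillbox spanning the full slab encloses Q_enc = ρ·d·A.
Flux = 2EA ⇒ E = |ρ|d/(2ε₀), independent of distance outside.
E = (3.98×10^-3)(0.0202)/(2·8.85×10^-12) = 4.54e6 N/C.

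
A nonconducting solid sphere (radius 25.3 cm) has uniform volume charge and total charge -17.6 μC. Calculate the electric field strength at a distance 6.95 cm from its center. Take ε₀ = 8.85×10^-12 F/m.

Symmetry ⇒ E = E(r) r̂. Gaussian sphere of radius r = 6.95 cm (r < R).
Only the charge within r is enclosed: Q_enc = Q·(r/R)³ = (-17.6 μC)·(6.95 cm/25.3 cm)³ = -3.648×10^-7 C.
By Gauss's law, ∮E·dA = E·4πr² = Q_enc/ε₀.
E = |Q_enc|/(4πε₀r²) = (3.648×10^-7)/(4π·8.85×10^-12·(0.0695)²) = 6.79×10^5 N/C.

E = 6.79×10^5 N/C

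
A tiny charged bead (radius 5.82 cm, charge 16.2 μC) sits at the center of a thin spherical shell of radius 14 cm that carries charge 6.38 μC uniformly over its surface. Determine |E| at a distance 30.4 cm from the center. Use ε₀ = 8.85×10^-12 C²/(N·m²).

2.20e6 N/C

By spherical symmetry E is radial; choose a Gaussian sphere of radius r = 30.4 cm (r > 14 cm, enclosing both).
Q_enc = (16.2 μC) + (6.38 μC) = 2.258×10^-5 C.
Gauss's law: E·4πr² = Q_enc/ε₀.
E = |Q_enc|/(4πε₀r²) = (2.258×10^-5)/(4π·8.85×10^-12·(0.304)²) = 2.20e6 N/C.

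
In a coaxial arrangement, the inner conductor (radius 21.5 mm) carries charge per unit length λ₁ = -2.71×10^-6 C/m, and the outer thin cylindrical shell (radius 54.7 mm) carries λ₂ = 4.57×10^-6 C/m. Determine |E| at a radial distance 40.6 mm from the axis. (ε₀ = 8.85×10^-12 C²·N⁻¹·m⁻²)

Take a coaxial cylindrical Gaussian surface of radius r = 40.6 mm and length L (between the conductors, 21.5 mm < r < 54.7 mm).
The shell at 54.7 mm lies outside the Gaussian surface, so λ_enc = λ₁ = -2.71e-6 C/m.
Applying ∮E·dA = Q_enc/ε₀ with the end caps contributing no flux:
E = |λ_enc|/(2πε₀r) = (2.71×10^-6)/(2π·8.85×10^-12·0.0406) = 1.20×10^6 N/C.

|E| ≈ 1.20×10^6 N/C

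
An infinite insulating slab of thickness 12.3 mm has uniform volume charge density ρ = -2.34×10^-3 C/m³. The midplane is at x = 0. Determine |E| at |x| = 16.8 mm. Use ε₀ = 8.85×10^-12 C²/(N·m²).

1.63×10^6 V/m

The point |x| = 16.8 mm lies outside the slab (half-thickness 0.00615 m). A symmetric pillbox spanning the full slab encloses Q_enc = ρ·d·A.
Flux = 2EA ⇒ E = |ρ|d/(2ε₀), independent of distance outside.
E = (2.34×10^-3)(0.0123)/(2·8.85×10^-12) = 1.63×10^6 N/C.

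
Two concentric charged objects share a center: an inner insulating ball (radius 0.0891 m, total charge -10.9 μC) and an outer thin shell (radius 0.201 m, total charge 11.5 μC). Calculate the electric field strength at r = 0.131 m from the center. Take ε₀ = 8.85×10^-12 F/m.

|E| = 5.71×10^6 N/C

Take a concentric spherical Gaussian surface of radius r = 0.131 m (between the bodies, 0.0891 m < r < 0.201 m).
The shell at 0.201 m lies outside the Gaussian surface, so Q_enc = -10.9 μC = -1.09e-5 C.
Applying ∮E·dA = Q_enc/ε₀ with Φ = E(4πr²):
E = |Q_enc|/(4πε₀r²) = (1.09×10^-5)/(4π·8.85×10^-12·(0.131)²) = 5.71e6 N/C.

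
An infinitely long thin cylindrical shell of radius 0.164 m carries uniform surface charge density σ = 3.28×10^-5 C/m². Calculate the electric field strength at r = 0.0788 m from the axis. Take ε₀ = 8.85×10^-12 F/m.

|E| = 0 V/m

By cylindrical symmetry E is radial; use a coaxial Gaussian cylinder of radius 0.0788 m and length L (r < 0.164 m, inside the shell).
No charge is enclosed, so Gauss's law gives E·2πrL = 0 ⇒ E = 0.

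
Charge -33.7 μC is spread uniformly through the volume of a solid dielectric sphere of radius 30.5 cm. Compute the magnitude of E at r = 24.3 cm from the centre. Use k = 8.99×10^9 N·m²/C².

By spherical symmetry E is radial; choose a Gaussian sphere of radius r = 24.3 cm (r < R).
Only the charge within r is enclosed: Q_enc = Q·(r/R)³ = (-33.7 μC)·(24.3 cm/30.5 cm)³ = -1.704×10^-5 C.
Gauss's law: E·4πr² = Q_enc/ε₀.
E = k|Q_enc|/r² = (8.99×10^9)(1.704×10^-5)/(0.243)² = 2.59×10^6 N/C.

|E| = 2.59e6 N/C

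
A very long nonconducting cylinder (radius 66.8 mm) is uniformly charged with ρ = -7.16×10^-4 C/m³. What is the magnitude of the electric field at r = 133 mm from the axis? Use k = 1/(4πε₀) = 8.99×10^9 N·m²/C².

|E| = 1.36×10^6 N/C

Choose a coaxial cylinder of radius r = 133 mm (arbitrary length L) as the Gaussian surface (r > 66.8 mm, full cross-section enclosed).
λ_enc = ρ·πR² = (-7.16×10^-4)π(0.0668)² = -1.004×10^-5 C/m.
Since E is radial and uniform over the curved surface, Φ = E·2πrL = Q_enc/ε₀ = λ_enc L/ε₀.
E = 2k|λ_enc|/r = 2(8.99×10^9)(1.004×10^-5)/(0.133) = 1.36e6 N/C.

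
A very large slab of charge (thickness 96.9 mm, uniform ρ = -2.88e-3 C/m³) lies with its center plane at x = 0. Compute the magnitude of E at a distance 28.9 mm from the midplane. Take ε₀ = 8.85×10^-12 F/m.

By symmetry E is perpendicular to the slab. A Gaussian pillbox from −28.9 mm to +28.9 mm (face area A) lies entirely within the slab.
Q_enc = ρ·(2x)·A and flux = 2EA, so 2EA = 2ρxA/ε₀ ⇒ E = |ρ|x/ε₀.
E = (2.88e-3)(0.0289)/(8.85×10^-12) = 9.40e6 N/C.

|E| = 9.40×10^6 N/C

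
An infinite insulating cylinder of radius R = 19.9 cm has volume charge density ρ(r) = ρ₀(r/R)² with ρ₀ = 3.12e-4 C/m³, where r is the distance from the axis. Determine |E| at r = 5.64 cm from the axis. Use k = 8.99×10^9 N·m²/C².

|E| = 3.99e4 N/C

Coaxial Gaussian cylinder, radius r = 5.64 cm, length L (r < R).
λ_enc = ∫₀^r ρ(r')·2πr' dr' = (2πρ₀/R²)·r^4/4 = 1.252×10^-7 C/m.
Applying ∮E·dA = Q_enc/ε₀ with the end caps contributing no flux:
E = 2k|λ_enc|/r = 2(8.99×10^9)(1.252e-7)/(0.0564) = 3.99×10^4 N/C.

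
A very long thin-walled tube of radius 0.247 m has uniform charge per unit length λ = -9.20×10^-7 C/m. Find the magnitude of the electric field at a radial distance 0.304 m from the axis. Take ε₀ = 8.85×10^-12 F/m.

E ≈ 5.44e4 N/C

Choose a coaxial cylinder of radius r = 0.304 m (arbitrary length L) as the Gaussian surface (r > 0.247 m).
The full line charge is enclosed: λ_enc = -9.20e-7 C/m.
Gauss's law: E·2πrL = λ_enc L/ε₀.
E = |λ_enc|/(2πε₀r) = (9.20×10^-7)/(2π·8.85×10^-12·0.304) = 5.44e4 N/C.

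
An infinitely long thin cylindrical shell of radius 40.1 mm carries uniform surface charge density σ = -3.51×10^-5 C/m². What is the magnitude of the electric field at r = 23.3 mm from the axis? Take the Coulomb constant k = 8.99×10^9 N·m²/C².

Take a coaxial cylindrical Gaussian surface of radius r = 23.3 mm and length L (r < 40.1 mm, inside the shell).
All the surface charge lies outside this cylinder: Q_enc = 0, hence E = 0.

E = 0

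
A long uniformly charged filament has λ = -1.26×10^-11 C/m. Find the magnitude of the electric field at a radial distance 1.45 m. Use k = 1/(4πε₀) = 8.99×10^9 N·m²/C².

E = 0.156 N/C

Coaxial Gaussian cylinder, radius r = 1.45 m, length L.
Q_enc = λL, so λ_enc = -1.26e-11 C/m.
Gauss's law: E·2πrL = λ_enc L/ε₀.
E = 2k|λ_enc|/r = 2(8.99×10^9)(1.26×10^-11)/(1.45) = 0.156 N/C.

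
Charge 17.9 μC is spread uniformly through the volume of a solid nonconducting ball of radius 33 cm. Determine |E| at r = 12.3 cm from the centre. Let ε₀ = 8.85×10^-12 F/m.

Take a concentric spherical Gaussian surface of radius r = 12.3 cm (r < R).
For a uniform sphere the enclosed fraction is (r/R)³, so Q_enc = (17.9 μC)(0.123/0.33)³ = 9.269×10^-7 C.
Applying ∮E·dA = Q_enc/ε₀ with Φ = E(4πr²):
E = |Q_enc|/(4πε₀r²) = (9.269e-7)/(4π·8.85×10^-12·(0.123)²) = 5.51×10^5 N/C.

|E| ≈ 5.51×10^5 N/C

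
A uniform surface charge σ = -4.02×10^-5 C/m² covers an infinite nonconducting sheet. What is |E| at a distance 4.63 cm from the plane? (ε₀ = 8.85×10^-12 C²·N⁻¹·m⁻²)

|E| = 2.27e6 N/C

By planar symmetry E is perpendicular to the sheet and uniform; use a Gaussian pillbox with flat faces of area A on each side of the sheet.
Flux Φ = 2EA and Q_enc = σA, so 2EA = σA/ε₀ ⇒ E = |σ|/(2ε₀), independent of distance.
E = |σ|/(2ε₀) = (4.02×10^-5)/(2·8.85×10^-12) = 2.27×10^6 N/C.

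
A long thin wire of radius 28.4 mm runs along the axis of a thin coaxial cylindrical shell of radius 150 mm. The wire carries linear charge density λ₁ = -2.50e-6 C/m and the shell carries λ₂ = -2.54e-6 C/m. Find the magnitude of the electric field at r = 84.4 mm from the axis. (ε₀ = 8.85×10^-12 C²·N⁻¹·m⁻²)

E ≈ 5.33e5 V/m

Take a coaxial cylindrical Gaussian surface of radius r = 84.4 mm and length L (between the conductors, 28.4 mm < r < 150 mm).
Only the inner wire is enclosed; the outer shell contributes nothing inside itself. λ_enc = λ₁ = -2.50×10^-6 C/m.
By Gauss's law (flux through the curved wall only), E·2πrL = λ_enc L/ε₀.
E = |λ_enc|/(2πε₀r) = (2.50×10^-6)/(2π·8.85×10^-12·0.0844) = 5.33e5 N/C.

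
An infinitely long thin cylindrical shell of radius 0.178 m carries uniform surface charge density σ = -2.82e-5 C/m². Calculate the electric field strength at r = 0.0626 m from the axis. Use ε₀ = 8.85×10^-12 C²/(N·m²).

E = 0

By cylindrical symmetry E is radial; use a coaxial Gaussian cylinder of radius 0.0626 m and length L (r < 0.178 m, inside the shell).
No charge is enclosed, so Gauss's law gives E·2πrL = 0 ⇒ E = 0.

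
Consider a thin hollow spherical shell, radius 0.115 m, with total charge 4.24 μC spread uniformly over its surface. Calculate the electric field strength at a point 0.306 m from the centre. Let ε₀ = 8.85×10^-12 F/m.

By spherical symmetry E is radial; choose a Gaussian sphere of radius r = 0.306 m (r > 0.115 m).
The entire shell is enclosed: Q_enc = 4.24e-6 C.
By Gauss's law, ∮E·dA = E·4πr² = Q_enc/ε₀.
E = |Q_enc|/(4πε₀r²) = (4.24×10^-6)/(4π·8.85×10^-12·(0.306)²) = 4.07e5 N/C.

|E| ≈ 4.07×10^5 V/m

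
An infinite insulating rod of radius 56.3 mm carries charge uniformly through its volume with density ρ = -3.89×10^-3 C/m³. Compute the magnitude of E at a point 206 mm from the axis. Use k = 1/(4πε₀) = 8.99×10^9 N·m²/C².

By cylindrical symmetry E is radial; use a coaxial Gaussian cylinder of radius 206 mm and length L (r > 56.3 mm, full cross-section enclosed).
λ_enc = ρ·πR² = (-3.89e-3)π(0.0563)² = -3.874e-5 C/m.
Gauss's law: E·2πrL = λ_enc L/ε₀.
E = 2k|λ_enc|/r = 2(8.99×10^9)(3.874e-5)/(0.206) = 3.38×10^6 N/C.

|E| ≈ 3.38×10^6 N/C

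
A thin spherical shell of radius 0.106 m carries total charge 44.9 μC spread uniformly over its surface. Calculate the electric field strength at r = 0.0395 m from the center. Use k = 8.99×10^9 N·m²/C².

E = 0

By spherical symmetry E is radial; choose a Gaussian sphere of radius r = 0.0395 m (inside the shell, r < 0.106 m).
No charge lies within this surface, so Q_enc = 0 and Gauss's law gives E·4πr² = 0 ⇒ E = 0.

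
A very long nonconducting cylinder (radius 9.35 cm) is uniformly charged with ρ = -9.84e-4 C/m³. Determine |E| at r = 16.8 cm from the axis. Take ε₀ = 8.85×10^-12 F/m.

Take a coaxial cylindrical Gaussian surface of radius r = 16.8 cm and length L (r > 9.35 cm, full cross-section enclosed).
λ_enc = ρ·πR² = (-9.84×10^-4)π(0.0935)² = -2.703e-5 C/m.
Applying ∮E·dA = Q_enc/ε₀ with the end caps contributing no flux:
E = |λ_enc|/(2πε₀r) = (2.703e-5)/(2π·8.85×10^-12·0.168) = 2.89×10^6 N/C.

2.89×10^6 N/C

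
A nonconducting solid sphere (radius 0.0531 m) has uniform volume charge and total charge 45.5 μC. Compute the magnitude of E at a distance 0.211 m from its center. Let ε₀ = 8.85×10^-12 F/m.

Symmetry ⇒ E = E(r) r̂. Gaussian sphere of radius r = 0.211 m (r > R, so the entire charge is enclosed).
Q_enc = 45.5 μC = 4.55×10^-5 C.
Gauss's law: E·4πr² = Q_enc/ε₀.
E = |Q_enc|/(4πε₀r²) = (4.55e-5)/(4π·8.85×10^-12·(0.211)²) = 9.19×10^6 N/C.

9.19×10^6 V/m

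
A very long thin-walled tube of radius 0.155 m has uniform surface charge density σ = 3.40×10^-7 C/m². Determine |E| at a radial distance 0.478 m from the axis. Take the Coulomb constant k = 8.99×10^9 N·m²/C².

Take a coaxial cylindrical Gaussian surface of radius r = 0.478 m and length L (r > 0.155 m).
The whole shell is enclosed: λ_enc = σ·2πR = (3.40×10^-7)·2π·(0.155) = 3.311e-7 C/m.
Applying ∮E·dA = Q_enc/ε₀ with the end caps contributing no flux:
E = 2k|λ_enc|/r = 2(8.99×10^9)(3.311×10^-7)/(0.478) = 1.25×10^4 N/C.

E ≈ 1.25×10^4 N/C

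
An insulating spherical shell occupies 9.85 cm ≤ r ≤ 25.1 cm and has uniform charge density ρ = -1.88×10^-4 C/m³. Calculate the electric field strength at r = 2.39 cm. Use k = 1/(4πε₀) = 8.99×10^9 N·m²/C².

E = 0 (no enclosed charge)

Take a concentric spherical Gaussian surface of radius r = 2.39 cm (r < 9.85 cm, inside the empty cavity).
Q_enc = 0 (all charge lies at larger r); Gauss's law gives E = 0.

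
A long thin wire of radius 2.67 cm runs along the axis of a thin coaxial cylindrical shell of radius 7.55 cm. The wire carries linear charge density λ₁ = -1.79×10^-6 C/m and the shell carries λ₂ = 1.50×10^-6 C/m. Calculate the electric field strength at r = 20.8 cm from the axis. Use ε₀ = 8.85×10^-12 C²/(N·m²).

Take a coaxial cylindrical Gaussian surface of radius r = 20.8 cm and length L (r > 7.55 cm, enclosing both).
λ_enc = λ₁ + λ₂ = (-1.79×10^-6) + (1.50×10^-6) = -2.90e-7 C/m.
By Gauss's law (flux through the curved wall only), E·2πrL = λ_enc L/ε₀.
E = |λ_enc|/(2πε₀r) = (2.90×10^-7)/(2π·8.85×10^-12·0.208) = 2.51×10^4 N/C.

|E| ≈ 2.51×10^4 V/m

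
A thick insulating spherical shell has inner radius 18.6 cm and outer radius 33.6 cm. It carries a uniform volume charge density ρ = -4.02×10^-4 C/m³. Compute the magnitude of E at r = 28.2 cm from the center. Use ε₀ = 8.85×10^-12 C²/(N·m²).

E ≈ 3.04×10^6 N/C

Use a concentric Gaussian sphere at r = 28.2 cm (within the shell material, 18.6 cm < r < 33.6 cm).
Only the shell between 18.6 cm and r is enclosed: Q_enc = ρ·(4π/3)(r³ − a³) = (-4.02×10^-4)·(4π/3)·((0.282)³ − (0.186)³) = -2.693×10^-5 C.
Gauss's law: E·4πr² = Q_enc/ε₀.
E = |Q_enc|/(4πε₀r²) = (2.693×10^-5)/(4π·8.85×10^-12·(0.282)²) = 3.04e6 N/C.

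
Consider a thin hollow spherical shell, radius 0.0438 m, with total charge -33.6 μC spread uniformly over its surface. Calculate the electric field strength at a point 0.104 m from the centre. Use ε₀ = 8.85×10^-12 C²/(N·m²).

E = 2.79e7 N/C

Take a concentric spherical Gaussian surface of radius r = 0.104 m (r > 0.0438 m).
The entire shell is enclosed: Q_enc = -3.36e-5 C.
Gauss's law: E·4πr² = Q_enc/ε₀.
E = |Q_enc|/(4πε₀r²) = (3.36×10^-5)/(4π·8.85×10^-12·(0.104)²) = 2.79×10^7 N/C.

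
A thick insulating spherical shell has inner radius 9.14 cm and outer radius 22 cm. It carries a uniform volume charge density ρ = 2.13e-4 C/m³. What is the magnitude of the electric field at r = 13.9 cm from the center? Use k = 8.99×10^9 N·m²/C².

Symmetry ⇒ E = E(r) r̂. Gaussian sphere of radius r = 13.9 cm (within the shell material, 9.14 cm < r < 22 cm).
Only the shell between 9.14 cm and r is enclosed: Q_enc = ρ·(4π/3)(r³ − a³) = (2.13×10^-4)·(4π/3)·((0.139)³ − (0.0914)³) = 1.715e-6 C.
Since E is radial and uniform over the Gaussian sphere, Φ = E·4πr² = Q_enc/ε₀.
E = k|Q_enc|/r² = (8.99×10^9)(1.715×10^-6)/(0.139)² = 7.98×10^5 N/C.

E ≈ 7.98×10^5 N/C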